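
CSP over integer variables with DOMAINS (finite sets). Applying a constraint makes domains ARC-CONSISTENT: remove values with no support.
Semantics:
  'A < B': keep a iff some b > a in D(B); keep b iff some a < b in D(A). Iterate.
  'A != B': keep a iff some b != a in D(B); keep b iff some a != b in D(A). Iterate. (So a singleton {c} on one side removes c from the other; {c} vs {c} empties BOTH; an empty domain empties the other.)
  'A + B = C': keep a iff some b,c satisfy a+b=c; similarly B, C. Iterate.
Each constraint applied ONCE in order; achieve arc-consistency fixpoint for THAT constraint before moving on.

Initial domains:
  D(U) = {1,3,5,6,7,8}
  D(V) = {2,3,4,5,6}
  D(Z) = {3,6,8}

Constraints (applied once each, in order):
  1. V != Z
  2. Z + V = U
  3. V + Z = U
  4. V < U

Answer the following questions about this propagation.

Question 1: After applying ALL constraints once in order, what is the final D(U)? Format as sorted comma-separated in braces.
Constraint 1 (V != Z) on D(V)={2,3,4,5,6} D(Z)={3,6,8}: no change
Constraint 2 (Z + V = U) on D(Z)={3,6,8} D(V)={2,3,4,5,6} D(U)={1,3,5,6,7,8}: Z {3,6,8}->{3,6}; V {2,3,4,5,6}->{2,3,4,5}; U {1,3,5,6,7,8}->{5,6,7,8}
Constraint 3 (V + Z = U) on D(V)={2,3,4,5} D(Z)={3,6} D(U)={5,6,7,8}: no change
Constraint 4 (V < U) on D(V)={2,3,4,5} D(U)={5,6,7,8}: no change
So after all 4 constraints: D(U) = {5,6,7,8}

Answer: {5,6,7,8}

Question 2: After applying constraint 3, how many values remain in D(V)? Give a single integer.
Constraint 1 (V != Z) on D(V)={2,3,4,5,6} D(Z)={3,6,8}: no change
Constraint 2 (Z + V = U) on D(Z)={3,6,8} D(V)={2,3,4,5,6} D(U)={1,3,5,6,7,8}: Z {3,6,8}->{3,6}; V {2,3,4,5,6}->{2,3,4,5}; U {1,3,5,6,7,8}->{5,6,7,8}
Constraint 3 (V + Z = U) on D(V)={2,3,4,5} D(Z)={3,6} D(U)={5,6,7,8}: no change
So after constraint 3: D(V)={2,3,4,5}, size = 4

Answer: 4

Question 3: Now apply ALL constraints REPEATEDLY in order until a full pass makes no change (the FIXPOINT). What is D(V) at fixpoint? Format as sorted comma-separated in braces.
Answer: {2,3,4,5}

Derivation:
pass 0 (initial): D(V)={2,3,4,5,6}
pass 1: U {1,3,5,6,7,8}->{5,6,7,8}; V {2,3,4,5,6}->{2,3,4,5}; Z {3,6,8}->{3,6}
pass 2: no change
Fixpoint after 2 passes: D(V) = {2,3,4,5}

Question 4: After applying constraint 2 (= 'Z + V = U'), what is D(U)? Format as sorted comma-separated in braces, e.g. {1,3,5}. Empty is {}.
Answer: {5,6,7,8}

Derivation:
Constraint 1 (V != Z) on D(V)={2,3,4,5,6} D(Z)={3,6,8}: no change
Constraint 2 (Z + V = U) on D(Z)={3,6,8} D(V)={2,3,4,5,6} D(U)={1,3,5,6,7,8}: Z {3,6,8}->{3,6}; V {2,3,4,5,6}->{2,3,4,5}; U {1,3,5,6,7,8}->{5,6,7,8}
So after constraint 2: D(U) = {5,6,7,8}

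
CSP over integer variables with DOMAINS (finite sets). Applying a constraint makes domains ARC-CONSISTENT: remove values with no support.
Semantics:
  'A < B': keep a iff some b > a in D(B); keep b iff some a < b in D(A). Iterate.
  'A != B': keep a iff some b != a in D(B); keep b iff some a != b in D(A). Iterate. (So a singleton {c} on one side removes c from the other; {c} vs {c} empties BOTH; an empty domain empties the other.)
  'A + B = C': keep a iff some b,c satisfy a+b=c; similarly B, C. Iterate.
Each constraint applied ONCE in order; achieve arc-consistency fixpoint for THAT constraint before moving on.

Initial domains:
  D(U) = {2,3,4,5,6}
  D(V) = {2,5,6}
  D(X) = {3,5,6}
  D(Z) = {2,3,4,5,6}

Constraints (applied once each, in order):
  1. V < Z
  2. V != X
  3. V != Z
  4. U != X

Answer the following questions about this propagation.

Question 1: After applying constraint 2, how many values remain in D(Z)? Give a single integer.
Constraint 1 (V < Z) on D(V)={2,5,6} D(Z)={2,3,4,5,6}: V {2,5,6}->{2,5}; Z {2,3,4,5,6}->{3,4,5,6}
Constraint 2 (V != X) on D(V)={2,5} D(X)={3,5,6}: no change
So after constraint 2: D(Z)={3,4,5,6}, size = 4

Answer: 4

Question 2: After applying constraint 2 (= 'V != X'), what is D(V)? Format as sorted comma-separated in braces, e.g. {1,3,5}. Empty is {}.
Constraint 1 (V < Z) on D(V)={2,5,6} D(Z)={2,3,4,5,6}: V {2,5,6}->{2,5}; Z {2,3,4,5,6}->{3,4,5,6}
Constraint 2 (V != X) on D(V)={2,5} D(X)={3,5,6}: no change
So after constraint 2: D(V) = {2,5}

Answer: {2,5}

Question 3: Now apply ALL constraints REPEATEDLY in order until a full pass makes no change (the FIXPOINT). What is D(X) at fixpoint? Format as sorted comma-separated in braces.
pass 0 (initial): D(X)={3,5,6}
pass 1: V {2,5,6}->{2,5}; Z {2,3,4,5,6}->{3,4,5,6}
pass 2: no change
Fixpoint after 2 passes: D(X) = {3,5,6}

Answer: {3,5,6}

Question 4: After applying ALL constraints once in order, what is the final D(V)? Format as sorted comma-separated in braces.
Answer: {2,5}

Derivation:
Constraint 1 (V < Z) on D(V)={2,5,6} D(Z)={2,3,4,5,6}: V {2,5,6}->{2,5}; Z {2,3,4,5,6}->{3,4,5,6}
Constraint 2 (V != X) on D(V)={2,5} D(X)={3,5,6}: no change
Constraint 3 (V != Z) on D(V)={2,5} D(Z)={3,4,5,6}: no change
Constraint 4 (U != X) on D(U)={2,3,4,5,6} D(X)={3,5,6}: no change
So after all 4 constraints: D(V) = {2,5}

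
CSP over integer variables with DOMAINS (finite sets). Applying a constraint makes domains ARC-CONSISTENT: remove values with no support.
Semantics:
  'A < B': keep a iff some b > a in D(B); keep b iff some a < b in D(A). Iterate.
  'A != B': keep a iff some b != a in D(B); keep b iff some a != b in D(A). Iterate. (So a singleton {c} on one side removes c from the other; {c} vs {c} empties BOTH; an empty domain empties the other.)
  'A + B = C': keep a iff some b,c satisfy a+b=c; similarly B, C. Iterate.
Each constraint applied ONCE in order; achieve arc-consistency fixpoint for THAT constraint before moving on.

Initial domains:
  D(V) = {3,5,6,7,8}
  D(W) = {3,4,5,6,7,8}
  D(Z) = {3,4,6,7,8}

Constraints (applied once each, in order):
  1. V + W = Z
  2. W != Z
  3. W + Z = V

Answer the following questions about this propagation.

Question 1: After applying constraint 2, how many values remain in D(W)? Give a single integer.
Constraint 1 (V + W = Z) on D(V)={3,5,6,7,8} D(W)={3,4,5,6,7,8} D(Z)={3,4,6,7,8}: V {3,5,6,7,8}->{3,5}; W {3,4,5,6,7,8}->{3,4,5}; Z {3,4,6,7,8}->{6,7,8}
Constraint 2 (W != Z) on D(W)={3,4,5} D(Z)={6,7,8}: no change
So after constraint 2: D(W)={3,4,5}, size = 3

Answer: 3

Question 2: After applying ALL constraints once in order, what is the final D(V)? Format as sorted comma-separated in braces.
Constraint 1 (V + W = Z) on D(V)={3,5,6,7,8} D(W)={3,4,5,6,7,8} D(Z)={3,4,6,7,8}: V {3,5,6,7,8}->{3,5}; W {3,4,5,6,7,8}->{3,4,5}; Z {3,4,6,7,8}->{6,7,8}
Constraint 2 (W != Z) on D(W)={3,4,5} D(Z)={6,7,8}: no change
Constraint 3 (W + Z = V) on D(W)={3,4,5} D(Z)={6,7,8} D(V)={3,5}: W {3,4,5}->{}; Z {6,7,8}->{}; V {3,5}->{}
So after all 3 constraints: D(V) = {}

Answer: {}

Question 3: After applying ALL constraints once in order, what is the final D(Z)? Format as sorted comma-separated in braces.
Constraint 1 (V + W = Z) on D(V)={3,5,6,7,8} D(W)={3,4,5,6,7,8} D(Z)={3,4,6,7,8}: V {3,5,6,7,8}->{3,5}; W {3,4,5,6,7,8}->{3,4,5}; Z {3,4,6,7,8}->{6,7,8}
Constraint 2 (W != Z) on D(W)={3,4,5} D(Z)={6,7,8}: no change
Constraint 3 (W + Z = V) on D(W)={3,4,5} D(Z)={6,7,8} D(V)={3,5}: W {3,4,5}->{}; Z {6,7,8}->{}; V {3,5}->{}
So after all 3 constraints: D(Z) = {}

Answer: {}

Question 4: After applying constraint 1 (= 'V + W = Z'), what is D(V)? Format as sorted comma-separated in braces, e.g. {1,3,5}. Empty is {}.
Constraint 1 (V + W = Z) on D(V)={3,5,6,7,8} D(W)={3,4,5,6,7,8} D(Z)={3,4,6,7,8}: V {3,5,6,7,8}->{3,5}; W {3,4,5,6,7,8}->{3,4,5}; Z {3,4,6,7,8}->{6,7,8}
So after constraint 1: D(V) = {3,5}

Answer: {3,5}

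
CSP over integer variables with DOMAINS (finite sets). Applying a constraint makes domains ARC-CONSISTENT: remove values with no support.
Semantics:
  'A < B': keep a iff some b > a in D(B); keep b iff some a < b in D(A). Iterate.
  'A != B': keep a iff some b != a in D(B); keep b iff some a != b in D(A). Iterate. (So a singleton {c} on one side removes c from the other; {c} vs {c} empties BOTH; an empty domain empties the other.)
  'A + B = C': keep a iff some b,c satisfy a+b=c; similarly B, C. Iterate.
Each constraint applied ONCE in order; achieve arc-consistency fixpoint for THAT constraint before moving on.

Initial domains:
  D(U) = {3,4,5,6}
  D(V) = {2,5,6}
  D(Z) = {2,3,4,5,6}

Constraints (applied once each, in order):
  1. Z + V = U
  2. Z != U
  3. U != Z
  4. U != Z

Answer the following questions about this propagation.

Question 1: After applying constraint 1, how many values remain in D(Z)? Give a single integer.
Constraint 1 (Z + V = U) on D(Z)={2,3,4,5,6} D(V)={2,5,6} D(U)={3,4,5,6}: Z {2,3,4,5,6}->{2,3,4}; V {2,5,6}->{2}; U {3,4,5,6}->{4,5,6}
So after constraint 1: D(Z)={2,3,4}, size = 3

Answer: 3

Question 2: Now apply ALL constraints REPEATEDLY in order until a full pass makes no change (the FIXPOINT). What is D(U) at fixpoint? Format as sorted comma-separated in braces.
Answer: {4,5,6}

Derivation:
pass 0 (initial): D(U)={3,4,5,6}
pass 1: U {3,4,5,6}->{4,5,6}; V {2,5,6}->{2}; Z {2,3,4,5,6}->{2,3,4}
pass 2: no change
Fixpoint after 2 passes: D(U) = {4,5,6}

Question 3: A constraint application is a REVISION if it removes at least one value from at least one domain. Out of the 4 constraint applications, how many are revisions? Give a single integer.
Answer: 1

Derivation:
Constraint 1 (Z + V = U) on D(Z)={2,3,4,5,6} D(V)={2,5,6} D(U)={3,4,5,6}: Z {2,3,4,5,6}->{2,3,4}; V {2,5,6}->{2}; U {3,4,5,6}->{4,5,6} => REVISION
Constraint 2 (Z != U) on D(Z)={2,3,4} D(U)={4,5,6}: no change => not a revision
Constraint 3 (U != Z) on D(U)={4,5,6} D(Z)={2,3,4}: no change => not a revision
Constraint 4 (U != Z) on D(U)={4,5,6} D(Z)={2,3,4}: no change => not a revision
Total revisions = 1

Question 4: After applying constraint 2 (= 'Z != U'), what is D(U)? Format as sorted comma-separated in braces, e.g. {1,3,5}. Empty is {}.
Answer: {4,5,6}

Derivation:
Constraint 1 (Z + V = U) on D(Z)={2,3,4,5,6} D(V)={2,5,6} D(U)={3,4,5,6}: Z {2,3,4,5,6}->{2,3,4}; V {2,5,6}->{2}; U {3,4,5,6}->{4,5,6}
Constraint 2 (Z != U) on D(Z)={2,3,4} D(U)={4,5,6}: no change
So after constraint 2: D(U) = {4,5,6}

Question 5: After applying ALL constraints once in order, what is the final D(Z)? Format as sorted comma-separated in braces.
Constraint 1 (Z + V = U) on D(Z)={2,3,4,5,6} D(V)={2,5,6} D(U)={3,4,5,6}: Z {2,3,4,5,6}->{2,3,4}; V {2,5,6}->{2}; U {3,4,5,6}->{4,5,6}
Constraint 2 (Z != U) on D(Z)={2,3,4} D(U)={4,5,6}: no change
Constraint 3 (U != Z) on D(U)={4,5,6} D(Z)={2,3,4}: no change
Constraint 4 (U != Z) on D(U)={4,5,6} D(Z)={2,3,4}: no change
So after all 4 constraints: D(Z) = {2,3,4}

Answer: {2,3,4}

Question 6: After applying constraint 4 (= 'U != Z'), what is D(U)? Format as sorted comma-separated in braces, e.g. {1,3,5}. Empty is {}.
Answer: {4,5,6}

Derivation:
Constraint 1 (Z + V = U) on D(Z)={2,3,4,5,6} D(V)={2,5,6} D(U)={3,4,5,6}: Z {2,3,4,5,6}->{2,3,4}; V {2,5,6}->{2}; U {3,4,5,6}->{4,5,6}
Constraint 2 (Z != U) on D(Z)={2,3,4} D(U)={4,5,6}: no change
Constraint 3 (U != Z) on D(U)={4,5,6} D(Z)={2,3,4}: no change
Constraint 4 (U != Z) on D(U)={4,5,6} D(Z)={2,3,4}: no change
So after constraint 4: D(U) = {4,5,6}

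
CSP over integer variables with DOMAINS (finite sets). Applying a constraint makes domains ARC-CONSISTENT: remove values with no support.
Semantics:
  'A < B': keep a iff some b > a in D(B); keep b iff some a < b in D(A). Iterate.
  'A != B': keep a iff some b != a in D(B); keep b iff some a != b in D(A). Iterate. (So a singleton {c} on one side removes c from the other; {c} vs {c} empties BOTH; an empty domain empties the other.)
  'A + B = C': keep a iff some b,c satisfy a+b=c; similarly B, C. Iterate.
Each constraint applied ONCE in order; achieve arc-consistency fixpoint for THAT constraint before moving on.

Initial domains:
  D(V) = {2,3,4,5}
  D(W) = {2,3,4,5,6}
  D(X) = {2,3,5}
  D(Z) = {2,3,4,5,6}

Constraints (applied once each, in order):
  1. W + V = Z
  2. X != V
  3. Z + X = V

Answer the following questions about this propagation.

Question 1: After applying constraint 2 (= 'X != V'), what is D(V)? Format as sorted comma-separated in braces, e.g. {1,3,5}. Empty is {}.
Constraint 1 (W + V = Z) on D(W)={2,3,4,5,6} D(V)={2,3,4,5} D(Z)={2,3,4,5,6}: W {2,3,4,5,6}->{2,3,4}; V {2,3,4,5}->{2,3,4}; Z {2,3,4,5,6}->{4,5,6}
Constraint 2 (X != V) on D(X)={2,3,5} D(V)={2,3,4}: no change
So after constraint 2: D(V) = {2,3,4}

Answer: {2,3,4}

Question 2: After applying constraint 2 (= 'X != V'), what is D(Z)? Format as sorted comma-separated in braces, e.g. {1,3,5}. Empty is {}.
Constraint 1 (W + V = Z) on D(W)={2,3,4,5,6} D(V)={2,3,4,5} D(Z)={2,3,4,5,6}: W {2,3,4,5,6}->{2,3,4}; V {2,3,4,5}->{2,3,4}; Z {2,3,4,5,6}->{4,5,6}
Constraint 2 (X != V) on D(X)={2,3,5} D(V)={2,3,4}: no change
So after constraint 2: D(Z) = {4,5,6}

Answer: {4,5,6}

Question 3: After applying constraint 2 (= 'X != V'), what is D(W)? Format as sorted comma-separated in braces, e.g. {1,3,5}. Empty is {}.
Constraint 1 (W + V = Z) on D(W)={2,3,4,5,6} D(V)={2,3,4,5} D(Z)={2,3,4,5,6}: W {2,3,4,5,6}->{2,3,4}; V {2,3,4,5}->{2,3,4}; Z {2,3,4,5,6}->{4,5,6}
Constraint 2 (X != V) on D(X)={2,3,5} D(V)={2,3,4}: no change
So after constraint 2: D(W) = {2,3,4}

Answer: {2,3,4}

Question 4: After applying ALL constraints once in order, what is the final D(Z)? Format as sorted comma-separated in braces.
Constraint 1 (W + V = Z) on D(W)={2,3,4,5,6} D(V)={2,3,4,5} D(Z)={2,3,4,5,6}: W {2,3,4,5,6}->{2,3,4}; V {2,3,4,5}->{2,3,4}; Z {2,3,4,5,6}->{4,5,6}
Constraint 2 (X != V) on D(X)={2,3,5} D(V)={2,3,4}: no change
Constraint 3 (Z + X = V) on D(Z)={4,5,6} D(X)={2,3,5} D(V)={2,3,4}: Z {4,5,6}->{}; X {2,3,5}->{}; V {2,3,4}->{}
So after all 3 constraints: D(Z) = {}

Answer: {}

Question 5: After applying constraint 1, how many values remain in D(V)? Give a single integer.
Answer: 3

Derivation:
Constraint 1 (W + V = Z) on D(W)={2,3,4,5,6} D(V)={2,3,4,5} D(Z)={2,3,4,5,6}: W {2,3,4,5,6}->{2,3,4}; V {2,3,4,5}->{2,3,4}; Z {2,3,4,5,6}->{4,5,6}
So after constraint 1: D(V)={2,3,4}, size = 3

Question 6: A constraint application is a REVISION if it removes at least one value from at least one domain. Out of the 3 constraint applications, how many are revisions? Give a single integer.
Constraint 1 (W + V = Z) on D(W)={2,3,4,5,6} D(V)={2,3,4,5} D(Z)={2,3,4,5,6}: W {2,3,4,5,6}->{2,3,4}; V {2,3,4,5}->{2,3,4}; Z {2,3,4,5,6}->{4,5,6} => REVISION
Constraint 2 (X != V) on D(X)={2,3,5} D(V)={2,3,4}: no change => not a revision
Constraint 3 (Z + X = V) on D(Z)={4,5,6} D(X)={2,3,5} D(V)={2,3,4}: Z {4,5,6}->{}; X {2,3,5}->{}; V {2,3,4}->{} => REVISION
Total revisions = 2

Answer: 2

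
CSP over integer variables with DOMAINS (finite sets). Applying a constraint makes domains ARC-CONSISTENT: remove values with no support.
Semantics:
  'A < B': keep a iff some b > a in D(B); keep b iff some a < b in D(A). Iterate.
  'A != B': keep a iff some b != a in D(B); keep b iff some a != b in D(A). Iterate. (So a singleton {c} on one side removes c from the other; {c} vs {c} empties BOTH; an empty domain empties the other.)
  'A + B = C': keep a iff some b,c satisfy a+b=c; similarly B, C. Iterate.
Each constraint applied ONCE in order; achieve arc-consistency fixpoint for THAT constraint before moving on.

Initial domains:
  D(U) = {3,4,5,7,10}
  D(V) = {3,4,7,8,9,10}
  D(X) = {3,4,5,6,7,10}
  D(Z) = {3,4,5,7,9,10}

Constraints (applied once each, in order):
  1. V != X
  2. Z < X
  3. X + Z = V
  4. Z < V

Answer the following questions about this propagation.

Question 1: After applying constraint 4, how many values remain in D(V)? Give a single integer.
Constraint 1 (V != X) on D(V)={3,4,7,8,9,10} D(X)={3,4,5,6,7,10}: no change
Constraint 2 (Z < X) on D(Z)={3,4,5,7,9,10} D(X)={3,4,5,6,7,10}: Z {3,4,5,7,9,10}->{3,4,5,7,9}; X {3,4,5,6,7,10}->{4,5,6,7,10}
Constraint 3 (X + Z = V) on D(X)={4,5,6,7,10} D(Z)={3,4,5,7,9} D(V)={3,4,7,8,9,10}: X {4,5,6,7,10}->{4,5,6,7}; Z {3,4,5,7,9}->{3,4,5}; V {3,4,7,8,9,10}->{7,8,9,10}
Constraint 4 (Z < V) on D(Z)={3,4,5} D(V)={7,8,9,10}: no change
So after constraint 4: D(V)={7,8,9,10}, size = 4

Answer: 4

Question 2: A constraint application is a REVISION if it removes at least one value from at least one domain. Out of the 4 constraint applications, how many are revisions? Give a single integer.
Answer: 2

Derivation:
Constraint 1 (V != X) on D(V)={3,4,7,8,9,10} D(X)={3,4,5,6,7,10}: no change => not a revision
Constraint 2 (Z < X) on D(Z)={3,4,5,7,9,10} D(X)={3,4,5,6,7,10}: Z {3,4,5,7,9,10}->{3,4,5,7,9}; X {3,4,5,6,7,10}->{4,5,6,7,10} => REVISION
Constraint 3 (X + Z = V) on D(X)={4,5,6,7,10} D(Z)={3,4,5,7,9} D(V)={3,4,7,8,9,10}: X {4,5,6,7,10}->{4,5,6,7}; Z {3,4,5,7,9}->{3,4,5}; V {3,4,7,8,9,10}->{7,8,9,10} => REVISION
Constraint 4 (Z < V) on D(Z)={3,4,5} D(V)={7,8,9,10}: no change => not a revision
Total revisions = 2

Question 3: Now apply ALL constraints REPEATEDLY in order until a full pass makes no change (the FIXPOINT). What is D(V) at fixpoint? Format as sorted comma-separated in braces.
Answer: {7,8,9,10}

Derivation:
pass 0 (initial): D(V)={3,4,7,8,9,10}
pass 1: V {3,4,7,8,9,10}->{7,8,9,10}; X {3,4,5,6,7,10}->{4,5,6,7}; Z {3,4,5,7,9,10}->{3,4,5}
pass 2: no change
Fixpoint after 2 passes: D(V) = {7,8,9,10}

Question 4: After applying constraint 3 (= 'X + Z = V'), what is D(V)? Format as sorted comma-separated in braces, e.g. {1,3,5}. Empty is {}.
Answer: {7,8,9,10}

Derivation:
Constraint 1 (V != X) on D(V)={3,4,7,8,9,10} D(X)={3,4,5,6,7,10}: no change
Constraint 2 (Z < X) on D(Z)={3,4,5,7,9,10} D(X)={3,4,5,6,7,10}: Z {3,4,5,7,9,10}->{3,4,5,7,9}; X {3,4,5,6,7,10}->{4,5,6,7,10}
Constraint 3 (X + Z = V) on D(X)={4,5,6,7,10} D(Z)={3,4,5,7,9} D(V)={3,4,7,8,9,10}: X {4,5,6,7,10}->{4,5,6,7}; Z {3,4,5,7,9}->{3,4,5}; V {3,4,7,8,9,10}->{7,8,9,10}
So after constraint 3: D(V) = {7,8,9,10}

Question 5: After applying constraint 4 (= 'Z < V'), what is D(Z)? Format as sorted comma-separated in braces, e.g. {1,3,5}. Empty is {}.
Answer: {3,4,5}

Derivation:
Constraint 1 (V != X) on D(V)={3,4,7,8,9,10} D(X)={3,4,5,6,7,10}: no change
Constraint 2 (Z < X) on D(Z)={3,4,5,7,9,10} D(X)={3,4,5,6,7,10}: Z {3,4,5,7,9,10}->{3,4,5,7,9}; X {3,4,5,6,7,10}->{4,5,6,7,10}
Constraint 3 (X + Z = V) on D(X)={4,5,6,7,10} D(Z)={3,4,5,7,9} D(V)={3,4,7,8,9,10}: X {4,5,6,7,10}->{4,5,6,7}; Z {3,4,5,7,9}->{3,4,5}; V {3,4,7,8,9,10}->{7,8,9,10}
Constraint 4 (Z < V) on D(Z)={3,4,5} D(V)={7,8,9,10}: no change
So after constraint 4: D(Z) = {3,4,5}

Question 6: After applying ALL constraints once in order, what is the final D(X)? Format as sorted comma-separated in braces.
Answer: {4,5,6,7}

Derivation:
Constraint 1 (V != X) on D(V)={3,4,7,8,9,10} D(X)={3,4,5,6,7,10}: no change
Constraint 2 (Z < X) on D(Z)={3,4,5,7,9,10} D(X)={3,4,5,6,7,10}: Z {3,4,5,7,9,10}->{3,4,5,7,9}; X {3,4,5,6,7,10}->{4,5,6,7,10}
Constraint 3 (X + Z = V) on D(X)={4,5,6,7,10} D(Z)={3,4,5,7,9} D(V)={3,4,7,8,9,10}: X {4,5,6,7,10}->{4,5,6,7}; Z {3,4,5,7,9}->{3,4,5}; V {3,4,7,8,9,10}->{7,8,9,10}
Constraint 4 (Z < V) on D(Z)={3,4,5} D(V)={7,8,9,10}: no change
So after all 4 constraints: D(X) = {4,5,6,7}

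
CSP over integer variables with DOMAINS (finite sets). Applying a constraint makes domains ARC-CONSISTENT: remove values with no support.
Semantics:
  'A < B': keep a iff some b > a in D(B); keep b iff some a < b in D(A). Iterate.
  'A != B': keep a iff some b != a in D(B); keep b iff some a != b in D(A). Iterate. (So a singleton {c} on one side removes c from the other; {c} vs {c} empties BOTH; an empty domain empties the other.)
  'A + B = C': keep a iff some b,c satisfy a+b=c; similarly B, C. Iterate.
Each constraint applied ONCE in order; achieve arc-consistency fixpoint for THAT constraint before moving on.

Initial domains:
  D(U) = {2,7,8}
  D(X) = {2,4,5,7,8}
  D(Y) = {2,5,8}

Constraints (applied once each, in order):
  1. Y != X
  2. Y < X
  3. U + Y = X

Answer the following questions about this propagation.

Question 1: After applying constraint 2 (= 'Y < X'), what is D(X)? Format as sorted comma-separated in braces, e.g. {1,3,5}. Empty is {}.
Answer: {4,5,7,8}

Derivation:
Constraint 1 (Y != X) on D(Y)={2,5,8} D(X)={2,4,5,7,8}: no change
Constraint 2 (Y < X) on D(Y)={2,5,8} D(X)={2,4,5,7,8}: Y {2,5,8}->{2,5}; X {2,4,5,7,8}->{4,5,7,8}
So after constraint 2: D(X) = {4,5,7,8}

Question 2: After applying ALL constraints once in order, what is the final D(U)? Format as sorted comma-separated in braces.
Constraint 1 (Y != X) on D(Y)={2,5,8} D(X)={2,4,5,7,8}: no change
Constraint 2 (Y < X) on D(Y)={2,5,8} D(X)={2,4,5,7,8}: Y {2,5,8}->{2,5}; X {2,4,5,7,8}->{4,5,7,8}
Constraint 3 (U + Y = X) on D(U)={2,7,8} D(Y)={2,5} D(X)={4,5,7,8}: U {2,7,8}->{2}; X {4,5,7,8}->{4,7}
So after all 3 constraints: D(U) = {2}

Answer: {2}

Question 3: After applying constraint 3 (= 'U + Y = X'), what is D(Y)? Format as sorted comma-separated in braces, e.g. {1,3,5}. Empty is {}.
Constraint 1 (Y != X) on D(Y)={2,5,8} D(X)={2,4,5,7,8}: no change
Constraint 2 (Y < X) on D(Y)={2,5,8} D(X)={2,4,5,7,8}: Y {2,5,8}->{2,5}; X {2,4,5,7,8}->{4,5,7,8}
Constraint 3 (U + Y = X) on D(U)={2,7,8} D(Y)={2,5} D(X)={4,5,7,8}: U {2,7,8}->{2}; X {4,5,7,8}->{4,7}
So after constraint 3: D(Y) = {2,5}

Answer: {2,5}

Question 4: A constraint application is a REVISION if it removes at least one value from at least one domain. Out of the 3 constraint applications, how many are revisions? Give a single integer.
Answer: 2

Derivation:
Constraint 1 (Y != X) on D(Y)={2,5,8} D(X)={2,4,5,7,8}: no change => not a revision
Constraint 2 (Y < X) on D(Y)={2,5,8} D(X)={2,4,5,7,8}: Y {2,5,8}->{2,5}; X {2,4,5,7,8}->{4,5,7,8} => REVISION
Constraint 3 (U + Y = X) on D(U)={2,7,8} D(Y)={2,5} D(X)={4,5,7,8}: U {2,7,8}->{2}; X {4,5,7,8}->{4,7} => REVISION
Total revisions = 2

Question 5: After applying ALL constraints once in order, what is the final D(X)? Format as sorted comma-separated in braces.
Constraint 1 (Y != X) on D(Y)={2,5,8} D(X)={2,4,5,7,8}: no change
Constraint 2 (Y < X) on D(Y)={2,5,8} D(X)={2,4,5,7,8}: Y {2,5,8}->{2,5}; X {2,4,5,7,8}->{4,5,7,8}
Constraint 3 (U + Y = X) on D(U)={2,7,8} D(Y)={2,5} D(X)={4,5,7,8}: U {2,7,8}->{2}; X {4,5,7,8}->{4,7}
So after all 3 constraints: D(X) = {4,7}

Answer: {4,7}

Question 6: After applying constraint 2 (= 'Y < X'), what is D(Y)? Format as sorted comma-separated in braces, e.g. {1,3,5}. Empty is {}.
Answer: {2,5}

Derivation:
Constraint 1 (Y != X) on D(Y)={2,5,8} D(X)={2,4,5,7,8}: no change
Constraint 2 (Y < X) on D(Y)={2,5,8} D(X)={2,4,5,7,8}: Y {2,5,8}->{2,5}; X {2,4,5,7,8}->{4,5,7,8}
So after constraint 2: D(Y) = {2,5}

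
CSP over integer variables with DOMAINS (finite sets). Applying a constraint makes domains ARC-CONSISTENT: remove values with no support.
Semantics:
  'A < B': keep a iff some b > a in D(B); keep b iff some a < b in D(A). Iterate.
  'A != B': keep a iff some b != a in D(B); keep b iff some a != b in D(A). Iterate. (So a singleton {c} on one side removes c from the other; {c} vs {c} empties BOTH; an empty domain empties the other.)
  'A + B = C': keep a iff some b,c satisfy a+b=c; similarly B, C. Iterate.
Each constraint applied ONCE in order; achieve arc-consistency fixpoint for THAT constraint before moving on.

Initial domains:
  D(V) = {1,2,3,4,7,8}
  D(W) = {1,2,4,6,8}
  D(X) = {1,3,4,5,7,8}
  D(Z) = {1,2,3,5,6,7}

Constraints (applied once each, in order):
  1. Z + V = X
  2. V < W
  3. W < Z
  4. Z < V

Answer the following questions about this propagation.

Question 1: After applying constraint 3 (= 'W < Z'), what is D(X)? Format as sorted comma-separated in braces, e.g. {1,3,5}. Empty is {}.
Constraint 1 (Z + V = X) on D(Z)={1,2,3,5,6,7} D(V)={1,2,3,4,7,8} D(X)={1,3,4,5,7,8}: V {1,2,3,4,7,8}->{1,2,3,4,7}; X {1,3,4,5,7,8}->{3,4,5,7,8}
Constraint 2 (V < W) on D(V)={1,2,3,4,7} D(W)={1,2,4,6,8}: W {1,2,4,6,8}->{2,4,6,8}
Constraint 3 (W < Z) on D(W)={2,4,6,8} D(Z)={1,2,3,5,6,7}: W {2,4,6,8}->{2,4,6}; Z {1,2,3,5,6,7}->{3,5,6,7}
So after constraint 3: D(X) = {3,4,5,7,8}

Answer: {3,4,5,7,8}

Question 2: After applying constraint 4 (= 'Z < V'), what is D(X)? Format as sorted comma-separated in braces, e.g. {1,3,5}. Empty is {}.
Constraint 1 (Z + V = X) on D(Z)={1,2,3,5,6,7} D(V)={1,2,3,4,7,8} D(X)={1,3,4,5,7,8}: V {1,2,3,4,7,8}->{1,2,3,4,7}; X {1,3,4,5,7,8}->{3,4,5,7,8}
Constraint 2 (V < W) on D(V)={1,2,3,4,7} D(W)={1,2,4,6,8}: W {1,2,4,6,8}->{2,4,6,8}
Constraint 3 (W < Z) on D(W)={2,4,6,8} D(Z)={1,2,3,5,6,7}: W {2,4,6,8}->{2,4,6}; Z {1,2,3,5,6,7}->{3,5,6,7}
Constraint 4 (Z < V) on D(Z)={3,5,6,7} D(V)={1,2,3,4,7}: Z {3,5,6,7}->{3,5,6}; V {1,2,3,4,7}->{4,7}
So after constraint 4: D(X) = {3,4,5,7,8}

Answer: {3,4,5,7,8}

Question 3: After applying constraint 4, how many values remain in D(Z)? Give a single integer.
Constraint 1 (Z + V = X) on D(Z)={1,2,3,5,6,7} D(V)={1,2,3,4,7,8} D(X)={1,3,4,5,7,8}: V {1,2,3,4,7,8}->{1,2,3,4,7}; X {1,3,4,5,7,8}->{3,4,5,7,8}
Constraint 2 (V < W) on D(V)={1,2,3,4,7} D(W)={1,2,4,6,8}: W {1,2,4,6,8}->{2,4,6,8}
Constraint 3 (W < Z) on D(W)={2,4,6,8} D(Z)={1,2,3,5,6,7}: W {2,4,6,8}->{2,4,6}; Z {1,2,3,5,6,7}->{3,5,6,7}
Constraint 4 (Z < V) on D(Z)={3,5,6,7} D(V)={1,2,3,4,7}: Z {3,5,6,7}->{3,5,6}; V {1,2,3,4,7}->{4,7}
So after constraint 4: D(Z)={3,5,6}, size = 3

Answer: 3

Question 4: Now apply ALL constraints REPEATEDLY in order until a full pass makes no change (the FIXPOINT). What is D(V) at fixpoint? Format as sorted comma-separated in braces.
pass 0 (initial): D(V)={1,2,3,4,7,8}
pass 1: V {1,2,3,4,7,8}->{4,7}; W {1,2,4,6,8}->{2,4,6}; X {1,3,4,5,7,8}->{3,4,5,7,8}; Z {1,2,3,5,6,7}->{3,5,6}
pass 2: V {4,7}->{}; W {2,4,6}->{}; X {3,4,5,7,8}->{7}; Z {3,5,6}->{}
pass 3: X {7}->{}
pass 4: no change
Fixpoint after 4 passes: D(V) = {}

Answer: {}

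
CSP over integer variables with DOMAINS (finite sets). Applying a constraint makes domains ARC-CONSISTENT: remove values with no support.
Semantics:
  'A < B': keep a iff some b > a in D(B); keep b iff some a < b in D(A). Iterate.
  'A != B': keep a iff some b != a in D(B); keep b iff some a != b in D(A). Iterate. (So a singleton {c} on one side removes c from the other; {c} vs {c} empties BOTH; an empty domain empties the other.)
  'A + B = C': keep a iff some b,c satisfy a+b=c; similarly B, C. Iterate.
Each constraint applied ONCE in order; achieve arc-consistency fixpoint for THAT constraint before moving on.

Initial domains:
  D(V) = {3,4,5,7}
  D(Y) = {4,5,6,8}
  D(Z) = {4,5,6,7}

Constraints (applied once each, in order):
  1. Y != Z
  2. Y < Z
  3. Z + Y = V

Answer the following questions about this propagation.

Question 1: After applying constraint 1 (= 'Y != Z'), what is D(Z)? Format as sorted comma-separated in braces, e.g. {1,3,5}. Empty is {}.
Answer: {4,5,6,7}

Derivation:
Constraint 1 (Y != Z) on D(Y)={4,5,6,8} D(Z)={4,5,6,7}: no change
So after constraint 1: D(Z) = {4,5,6,7}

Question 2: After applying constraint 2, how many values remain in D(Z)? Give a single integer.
Constraint 1 (Y != Z) on D(Y)={4,5,6,8} D(Z)={4,5,6,7}: no change
Constraint 2 (Y < Z) on D(Y)={4,5,6,8} D(Z)={4,5,6,7}: Y {4,5,6,8}->{4,5,6}; Z {4,5,6,7}->{5,6,7}
So after constraint 2: D(Z)={5,6,7}, size = 3

Answer: 3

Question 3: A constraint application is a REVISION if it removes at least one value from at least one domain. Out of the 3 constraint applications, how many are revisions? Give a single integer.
Answer: 2

Derivation:
Constraint 1 (Y != Z) on D(Y)={4,5,6,8} D(Z)={4,5,6,7}: no change => not a revision
Constraint 2 (Y < Z) on D(Y)={4,5,6,8} D(Z)={4,5,6,7}: Y {4,5,6,8}->{4,5,6}; Z {4,5,6,7}->{5,6,7} => REVISION
Constraint 3 (Z + Y = V) on D(Z)={5,6,7} D(Y)={4,5,6} D(V)={3,4,5,7}: Z {5,6,7}->{}; Y {4,5,6}->{}; V {3,4,5,7}->{} => REVISION
Total revisions = 2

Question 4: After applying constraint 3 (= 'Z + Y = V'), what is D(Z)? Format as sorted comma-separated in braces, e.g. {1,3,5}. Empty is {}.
Constraint 1 (Y != Z) on D(Y)={4,5,6,8} D(Z)={4,5,6,7}: no change
Constraint 2 (Y < Z) on D(Y)={4,5,6,8} D(Z)={4,5,6,7}: Y {4,5,6,8}->{4,5,6}; Z {4,5,6,7}->{5,6,7}
Constraint 3 (Z + Y = V) on D(Z)={5,6,7} D(Y)={4,5,6} D(V)={3,4,5,7}: Z {5,6,7}->{}; Y {4,5,6}->{}; V {3,4,5,7}->{}
So after constraint 3: D(Z) = {}

Answer: {}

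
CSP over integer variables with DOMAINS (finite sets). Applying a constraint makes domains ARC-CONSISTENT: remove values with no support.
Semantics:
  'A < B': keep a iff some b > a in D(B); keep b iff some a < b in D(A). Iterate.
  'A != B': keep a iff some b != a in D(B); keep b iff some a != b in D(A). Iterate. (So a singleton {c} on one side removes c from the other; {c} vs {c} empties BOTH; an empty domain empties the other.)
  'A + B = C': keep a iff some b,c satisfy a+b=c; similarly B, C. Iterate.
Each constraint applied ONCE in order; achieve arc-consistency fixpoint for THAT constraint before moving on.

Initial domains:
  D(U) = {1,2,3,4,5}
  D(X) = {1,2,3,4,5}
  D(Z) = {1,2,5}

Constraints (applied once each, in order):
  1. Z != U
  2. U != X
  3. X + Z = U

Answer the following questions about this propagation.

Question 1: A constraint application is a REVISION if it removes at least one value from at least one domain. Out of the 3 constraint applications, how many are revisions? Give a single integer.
Constraint 1 (Z != U) on D(Z)={1,2,5} D(U)={1,2,3,4,5}: no change => not a revision
Constraint 2 (U != X) on D(U)={1,2,3,4,5} D(X)={1,2,3,4,5}: no change => not a revision
Constraint 3 (X + Z = U) on D(X)={1,2,3,4,5} D(Z)={1,2,5} D(U)={1,2,3,4,5}: X {1,2,3,4,5}->{1,2,3,4}; Z {1,2,5}->{1,2}; U {1,2,3,4,5}->{2,3,4,5} => REVISION
Total revisions = 1

Answer: 1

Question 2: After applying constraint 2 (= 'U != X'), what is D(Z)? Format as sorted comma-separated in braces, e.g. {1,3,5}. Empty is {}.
Constraint 1 (Z != U) on D(Z)={1,2,5} D(U)={1,2,3,4,5}: no change
Constraint 2 (U != X) on D(U)={1,2,3,4,5} D(X)={1,2,3,4,5}: no change
So after constraint 2: D(Z) = {1,2,5}

Answer: {1,2,5}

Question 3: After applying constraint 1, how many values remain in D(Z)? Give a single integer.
Answer: 3

Derivation:
Constraint 1 (Z != U) on D(Z)={1,2,5} D(U)={1,2,3,4,5}: no change
So after constraint 1: D(Z)={1,2,5}, size = 3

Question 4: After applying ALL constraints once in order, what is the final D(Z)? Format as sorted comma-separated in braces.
Constraint 1 (Z != U) on D(Z)={1,2,5} D(U)={1,2,3,4,5}: no change
Constraint 2 (U != X) on D(U)={1,2,3,4,5} D(X)={1,2,3,4,5}: no change
Constraint 3 (X + Z = U) on D(X)={1,2,3,4,5} D(Z)={1,2,5} D(U)={1,2,3,4,5}: X {1,2,3,4,5}->{1,2,3,4}; Z {1,2,5}->{1,2}; U {1,2,3,4,5}->{2,3,4,5}
So after all 3 constraints: D(Z) = {1,2}

Answer: {1,2}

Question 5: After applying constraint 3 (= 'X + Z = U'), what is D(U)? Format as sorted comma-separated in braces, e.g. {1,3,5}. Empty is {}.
Constraint 1 (Z != U) on D(Z)={1,2,5} D(U)={1,2,3,4,5}: no change
Constraint 2 (U != X) on D(U)={1,2,3,4,5} D(X)={1,2,3,4,5}: no change
Constraint 3 (X + Z = U) on D(X)={1,2,3,4,5} D(Z)={1,2,5} D(U)={1,2,3,4,5}: X {1,2,3,4,5}->{1,2,3,4}; Z {1,2,5}->{1,2}; U {1,2,3,4,5}->{2,3,4,5}
So after constraint 3: D(U) = {2,3,4,5}

Answer: {2,3,4,5}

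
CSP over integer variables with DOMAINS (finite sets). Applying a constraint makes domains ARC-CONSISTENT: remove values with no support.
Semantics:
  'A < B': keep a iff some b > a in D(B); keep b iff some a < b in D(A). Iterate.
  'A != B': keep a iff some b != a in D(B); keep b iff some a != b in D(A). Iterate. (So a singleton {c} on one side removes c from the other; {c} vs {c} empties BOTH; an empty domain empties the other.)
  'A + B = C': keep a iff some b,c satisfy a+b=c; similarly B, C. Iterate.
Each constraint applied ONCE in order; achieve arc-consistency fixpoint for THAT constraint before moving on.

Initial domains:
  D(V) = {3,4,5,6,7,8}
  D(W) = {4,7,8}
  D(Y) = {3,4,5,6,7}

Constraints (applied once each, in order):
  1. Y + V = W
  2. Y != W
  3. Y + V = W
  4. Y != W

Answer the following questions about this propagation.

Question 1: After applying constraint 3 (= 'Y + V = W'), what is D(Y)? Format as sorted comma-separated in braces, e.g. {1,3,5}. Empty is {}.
Answer: {3,4,5}

Derivation:
Constraint 1 (Y + V = W) on D(Y)={3,4,5,6,7} D(V)={3,4,5,6,7,8} D(W)={4,7,8}: Y {3,4,5,6,7}->{3,4,5}; V {3,4,5,6,7,8}->{3,4,5}; W {4,7,8}->{7,8}
Constraint 2 (Y != W) on D(Y)={3,4,5} D(W)={7,8}: no change
Constraint 3 (Y + V = W) on D(Y)={3,4,5} D(V)={3,4,5} D(W)={7,8}: no change
So after constraint 3: D(Y) = {3,4,5}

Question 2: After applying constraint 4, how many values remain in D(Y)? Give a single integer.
Answer: 3

Derivation:
Constraint 1 (Y + V = W) on D(Y)={3,4,5,6,7} D(V)={3,4,5,6,7,8} D(W)={4,7,8}: Y {3,4,5,6,7}->{3,4,5}; V {3,4,5,6,7,8}->{3,4,5}; W {4,7,8}->{7,8}
Constraint 2 (Y != W) on D(Y)={3,4,5} D(W)={7,8}: no change
Constraint 3 (Y + V = W) on D(Y)={3,4,5} D(V)={3,4,5} D(W)={7,8}: no change
Constraint 4 (Y != W) on D(Y)={3,4,5} D(W)={7,8}: no change
So after constraint 4: D(Y)={3,4,5}, size = 3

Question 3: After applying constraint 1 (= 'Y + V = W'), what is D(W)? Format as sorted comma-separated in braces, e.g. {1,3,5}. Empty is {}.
Answer: {7,8}

Derivation:
Constraint 1 (Y + V = W) on D(Y)={3,4,5,6,7} D(V)={3,4,5,6,7,8} D(W)={4,7,8}: Y {3,4,5,6,7}->{3,4,5}; V {3,4,5,6,7,8}->{3,4,5}; W {4,7,8}->{7,8}
So after constraint 1: D(W) = {7,8}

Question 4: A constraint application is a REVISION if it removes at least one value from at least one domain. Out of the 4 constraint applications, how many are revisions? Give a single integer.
Constraint 1 (Y + V = W) on D(Y)={3,4,5,6,7} D(V)={3,4,5,6,7,8} D(W)={4,7,8}: Y {3,4,5,6,7}->{3,4,5}; V {3,4,5,6,7,8}->{3,4,5}; W {4,7,8}->{7,8} => REVISION
Constraint 2 (Y != W) on D(Y)={3,4,5} D(W)={7,8}: no change => not a revision
Constraint 3 (Y + V = W) on D(Y)={3,4,5} D(V)={3,4,5} D(W)={7,8}: no change => not a revision
Constraint 4 (Y != W) on D(Y)={3,4,5} D(W)={7,8}: no change => not a revision
Total revisions = 1

Answer: 1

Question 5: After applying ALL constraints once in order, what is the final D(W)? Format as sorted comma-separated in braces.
Constraint 1 (Y + V = W) on D(Y)={3,4,5,6,7} D(V)={3,4,5,6,7,8} D(W)={4,7,8}: Y {3,4,5,6,7}->{3,4,5}; V {3,4,5,6,7,8}->{3,4,5}; W {4,7,8}->{7,8}
Constraint 2 (Y != W) on D(Y)={3,4,5} D(W)={7,8}: no change
Constraint 3 (Y + V = W) on D(Y)={3,4,5} D(V)={3,4,5} D(W)={7,8}: no change
Constraint 4 (Y != W) on D(Y)={3,4,5} D(W)={7,8}: no change
So after all 4 constraints: D(W) = {7,8}

Answer: {7,8}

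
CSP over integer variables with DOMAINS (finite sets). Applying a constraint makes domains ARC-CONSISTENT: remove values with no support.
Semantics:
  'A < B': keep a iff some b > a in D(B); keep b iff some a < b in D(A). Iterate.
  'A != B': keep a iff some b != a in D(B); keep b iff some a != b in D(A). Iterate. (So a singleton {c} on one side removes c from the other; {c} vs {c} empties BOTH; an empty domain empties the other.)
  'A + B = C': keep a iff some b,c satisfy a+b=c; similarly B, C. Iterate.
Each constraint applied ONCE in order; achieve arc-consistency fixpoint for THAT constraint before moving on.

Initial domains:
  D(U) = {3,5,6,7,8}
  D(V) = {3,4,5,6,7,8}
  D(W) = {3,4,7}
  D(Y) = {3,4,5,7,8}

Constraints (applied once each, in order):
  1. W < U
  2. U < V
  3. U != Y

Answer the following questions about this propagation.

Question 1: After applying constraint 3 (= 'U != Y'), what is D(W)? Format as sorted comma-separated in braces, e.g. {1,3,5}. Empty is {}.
Constraint 1 (W < U) on D(W)={3,4,7} D(U)={3,5,6,7,8}: U {3,5,6,7,8}->{5,6,7,8}
Constraint 2 (U < V) on D(U)={5,6,7,8} D(V)={3,4,5,6,7,8}: U {5,6,7,8}->{5,6,7}; V {3,4,5,6,7,8}->{6,7,8}
Constraint 3 (U != Y) on D(U)={5,6,7} D(Y)={3,4,5,7,8}: no change
So after constraint 3: D(W) = {3,4,7}

Answer: {3,4,7}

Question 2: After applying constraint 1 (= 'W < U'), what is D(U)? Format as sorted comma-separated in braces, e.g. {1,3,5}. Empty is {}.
Answer: {5,6,7,8}

Derivation:
Constraint 1 (W < U) on D(W)={3,4,7} D(U)={3,5,6,7,8}: U {3,5,6,7,8}->{5,6,7,8}
So after constraint 1: D(U) = {5,6,7,8}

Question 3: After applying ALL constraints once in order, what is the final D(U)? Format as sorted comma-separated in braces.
Constraint 1 (W < U) on D(W)={3,4,7} D(U)={3,5,6,7,8}: U {3,5,6,7,8}->{5,6,7,8}
Constraint 2 (U < V) on D(U)={5,6,7,8} D(V)={3,4,5,6,7,8}: U {5,6,7,8}->{5,6,7}; V {3,4,5,6,7,8}->{6,7,8}
Constraint 3 (U != Y) on D(U)={5,6,7} D(Y)={3,4,5,7,8}: no change
So after all 3 constraints: D(U) = {5,6,7}

Answer: {5,6,7}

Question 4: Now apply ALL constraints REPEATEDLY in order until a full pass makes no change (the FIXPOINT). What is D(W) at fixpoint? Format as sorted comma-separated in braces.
pass 0 (initial): D(W)={3,4,7}
pass 1: U {3,5,6,7,8}->{5,6,7}; V {3,4,5,6,7,8}->{6,7,8}
pass 2: W {3,4,7}->{3,4}
pass 3: no change
Fixpoint after 3 passes: D(W) = {3,4}

Answer: {3,4}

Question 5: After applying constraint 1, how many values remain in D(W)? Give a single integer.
Answer: 3

Derivation:
Constraint 1 (W < U) on D(W)={3,4,7} D(U)={3,5,6,7,8}: U {3,5,6,7,8}->{5,6,7,8}
So after constraint 1: D(W)={3,4,7}, size = 3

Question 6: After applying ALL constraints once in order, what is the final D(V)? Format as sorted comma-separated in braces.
Answer: {6,7,8}

Derivation:
Constraint 1 (W < U) on D(W)={3,4,7} D(U)={3,5,6,7,8}: U {3,5,6,7,8}->{5,6,7,8}
Constraint 2 (U < V) on D(U)={5,6,7,8} D(V)={3,4,5,6,7,8}: U {5,6,7,8}->{5,6,7}; V {3,4,5,6,7,8}->{6,7,8}
Constraint 3 (U != Y) on D(U)={5,6,7} D(Y)={3,4,5,7,8}: no change
So after all 3 constraints: D(V) = {6,7,8}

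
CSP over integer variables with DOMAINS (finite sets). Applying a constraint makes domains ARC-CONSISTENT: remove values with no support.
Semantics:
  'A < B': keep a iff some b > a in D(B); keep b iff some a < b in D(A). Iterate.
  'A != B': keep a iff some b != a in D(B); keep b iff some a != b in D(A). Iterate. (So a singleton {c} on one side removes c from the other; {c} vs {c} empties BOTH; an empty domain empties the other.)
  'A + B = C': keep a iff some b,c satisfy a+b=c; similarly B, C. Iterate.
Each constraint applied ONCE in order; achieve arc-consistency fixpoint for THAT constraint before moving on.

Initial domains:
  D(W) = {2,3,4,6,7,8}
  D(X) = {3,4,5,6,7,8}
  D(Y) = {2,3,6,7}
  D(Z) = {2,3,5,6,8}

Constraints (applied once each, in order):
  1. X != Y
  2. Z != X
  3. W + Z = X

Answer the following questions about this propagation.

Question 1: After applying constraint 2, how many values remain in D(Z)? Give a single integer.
Answer: 5

Derivation:
Constraint 1 (X != Y) on D(X)={3,4,5,6,7,8} D(Y)={2,3,6,7}: no change
Constraint 2 (Z != X) on D(Z)={2,3,5,6,8} D(X)={3,4,5,6,7,8}: no change
So after constraint 2: D(Z)={2,3,5,6,8}, size = 5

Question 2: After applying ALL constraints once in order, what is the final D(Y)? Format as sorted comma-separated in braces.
Constraint 1 (X != Y) on D(X)={3,4,5,6,7,8} D(Y)={2,3,6,7}: no change
Constraint 2 (Z != X) on D(Z)={2,3,5,6,8} D(X)={3,4,5,6,7,8}: no change
Constraint 3 (W + Z = X) on D(W)={2,3,4,6,7,8} D(Z)={2,3,5,6,8} D(X)={3,4,5,6,7,8}: W {2,3,4,6,7,8}->{2,3,4,6}; Z {2,3,5,6,8}->{2,3,5,6}; X {3,4,5,6,7,8}->{4,5,6,7,8}
So after all 3 constraints: D(Y) = {2,3,6,7}

Answer: {2,3,6,7}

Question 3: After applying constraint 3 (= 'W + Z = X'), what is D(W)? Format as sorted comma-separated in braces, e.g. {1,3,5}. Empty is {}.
Constraint 1 (X != Y) on D(X)={3,4,5,6,7,8} D(Y)={2,3,6,7}: no change
Constraint 2 (Z != X) on D(Z)={2,3,5,6,8} D(X)={3,4,5,6,7,8}: no change
Constraint 3 (W + Z = X) on D(W)={2,3,4,6,7,8} D(Z)={2,3,5,6,8} D(X)={3,4,5,6,7,8}: W {2,3,4,6,7,8}->{2,3,4,6}; Z {2,3,5,6,8}->{2,3,5,6}; X {3,4,5,6,7,8}->{4,5,6,7,8}
So after constraint 3: D(W) = {2,3,4,6}

Answer: {2,3,4,6}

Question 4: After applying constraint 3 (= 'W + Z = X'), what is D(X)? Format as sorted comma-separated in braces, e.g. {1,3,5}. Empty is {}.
Constraint 1 (X != Y) on D(X)={3,4,5,6,7,8} D(Y)={2,3,6,7}: no change
Constraint 2 (Z != X) on D(Z)={2,3,5,6,8} D(X)={3,4,5,6,7,8}: no change
Constraint 3 (W + Z = X) on D(W)={2,3,4,6,7,8} D(Z)={2,3,5,6,8} D(X)={3,4,5,6,7,8}: W {2,3,4,6,7,8}->{2,3,4,6}; Z {2,3,5,6,8}->{2,3,5,6}; X {3,4,5,6,7,8}->{4,5,6,7,8}
So after constraint 3: D(X) = {4,5,6,7,8}

Answer: {4,5,6,7,8}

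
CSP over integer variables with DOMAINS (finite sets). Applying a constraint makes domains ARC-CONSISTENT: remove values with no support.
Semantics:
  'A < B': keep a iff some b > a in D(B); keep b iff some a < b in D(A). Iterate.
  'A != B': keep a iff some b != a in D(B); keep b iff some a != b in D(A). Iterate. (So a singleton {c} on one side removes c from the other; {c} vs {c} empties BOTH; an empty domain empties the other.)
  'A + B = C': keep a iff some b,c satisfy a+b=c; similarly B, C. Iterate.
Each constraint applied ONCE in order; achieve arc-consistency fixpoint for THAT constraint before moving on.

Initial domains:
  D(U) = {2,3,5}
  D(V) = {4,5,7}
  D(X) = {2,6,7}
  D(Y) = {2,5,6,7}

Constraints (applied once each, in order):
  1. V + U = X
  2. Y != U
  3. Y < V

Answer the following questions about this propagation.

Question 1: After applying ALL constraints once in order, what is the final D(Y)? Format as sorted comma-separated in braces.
Answer: {2}

Derivation:
Constraint 1 (V + U = X) on D(V)={4,5,7} D(U)={2,3,5} D(X)={2,6,7}: V {4,5,7}->{4,5}; U {2,3,5}->{2,3}; X {2,6,7}->{6,7}
Constraint 2 (Y != U) on D(Y)={2,5,6,7} D(U)={2,3}: no change
Constraint 3 (Y < V) on D(Y)={2,5,6,7} D(V)={4,5}: Y {2,5,6,7}->{2}
So after all 3 constraints: D(Y) = {2}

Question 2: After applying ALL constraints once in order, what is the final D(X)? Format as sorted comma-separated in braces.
Answer: {6,7}

Derivation:
Constraint 1 (V + U = X) on D(V)={4,5,7} D(U)={2,3,5} D(X)={2,6,7}: V {4,5,7}->{4,5}; U {2,3,5}->{2,3}; X {2,6,7}->{6,7}
Constraint 2 (Y != U) on D(Y)={2,5,6,7} D(U)={2,3}: no change
Constraint 3 (Y < V) on D(Y)={2,5,6,7} D(V)={4,5}: Y {2,5,6,7}->{2}
So after all 3 constraints: D(X) = {6,7}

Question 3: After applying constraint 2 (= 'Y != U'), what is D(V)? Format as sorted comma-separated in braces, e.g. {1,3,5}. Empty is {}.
Constraint 1 (V + U = X) on D(V)={4,5,7} D(U)={2,3,5} D(X)={2,6,7}: V {4,5,7}->{4,5}; U {2,3,5}->{2,3}; X {2,6,7}->{6,7}
Constraint 2 (Y != U) on D(Y)={2,5,6,7} D(U)={2,3}: no change
So after constraint 2: D(V) = {4,5}

Answer: {4,5}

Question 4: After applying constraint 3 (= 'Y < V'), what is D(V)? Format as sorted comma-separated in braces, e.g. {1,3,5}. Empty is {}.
Constraint 1 (V + U = X) on D(V)={4,5,7} D(U)={2,3,5} D(X)={2,6,7}: V {4,5,7}->{4,5}; U {2,3,5}->{2,3}; X {2,6,7}->{6,7}
Constraint 2 (Y != U) on D(Y)={2,5,6,7} D(U)={2,3}: no change
Constraint 3 (Y < V) on D(Y)={2,5,6,7} D(V)={4,5}: Y {2,5,6,7}->{2}
So after constraint 3: D(V) = {4,5}

Answer: {4,5}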